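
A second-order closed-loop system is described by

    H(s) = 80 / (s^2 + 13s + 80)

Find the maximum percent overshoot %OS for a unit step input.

Comparing s^2 + 13s + 80 to s^2 + 2ζωₙs + ωₙ²: ωₙ = √80 ≈ 8.944 rad/s and ζ = 13/(2·√80) ≈ 0.7267.
%OS = 100·exp(−πζ/√(1−ζ²)) = 100·exp(−π·0.7267/√(1−0.7267²)) ≈ 3.60%.

%OS ≈ 3.60%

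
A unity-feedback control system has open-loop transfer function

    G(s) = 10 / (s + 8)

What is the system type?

Type 0

The denominator has no factor of s at the origin — no free integrator — so this is a Type 0 system.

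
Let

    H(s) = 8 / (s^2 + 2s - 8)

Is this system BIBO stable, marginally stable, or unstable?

The denominator s^2 + 2s - 8 factors as (s - 2)(s + 4), giving poles at s = 2, -4.
Since the pole(s) at s = 2 lie in the right half-plane, the system is unstable.

unstable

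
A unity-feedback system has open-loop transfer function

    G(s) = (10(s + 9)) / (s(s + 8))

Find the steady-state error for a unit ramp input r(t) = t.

e_ss = 0.08889

G(s) has one pole at the origin.
This is a Type 1 system. Kv = lim_{s→0} s·G(s) = 90/8 = 45/4.
e_ss = 1/Kv = 1/(45/4) = 4/45 ≈ 0.08889.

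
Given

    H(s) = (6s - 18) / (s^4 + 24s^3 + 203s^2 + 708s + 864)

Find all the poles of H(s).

The poles are the roots of the denominator s^4 + 24s^3 + 203s^2 + 708s + 864 = 0.
Trying s = -8: the polynomial evaluates to 0, so (s + 8) is a factor.
Dividing out leaves s^3 + 16s^2 + 75s + 108 = 0.
This factors further as (s + 3)(s + 9)(s + 4) = 0.

s = -8, -3, -9, -4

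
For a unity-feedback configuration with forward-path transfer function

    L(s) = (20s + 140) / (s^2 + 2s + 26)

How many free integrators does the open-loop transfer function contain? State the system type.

The denominator has no factor of s at the origin — no free integrator — so this is a Type 0 system.

Type 0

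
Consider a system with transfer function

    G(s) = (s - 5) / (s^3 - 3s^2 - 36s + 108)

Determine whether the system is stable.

The denominator s^3 - 3s^2 - 36s + 108 factors as (s - 6)(s + 6)(s - 3), giving poles at s = 6, -6, 3.
Since the pole(s) at s = 6, 3 lie in the right half-plane, the system is unstable.

unstable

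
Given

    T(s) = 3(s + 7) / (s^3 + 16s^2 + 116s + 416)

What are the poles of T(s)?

The poles are the roots of the denominator s^3 + 16s^2 + 116s + 416 = 0.
Trying s = -8: the polynomial evaluates to 0, so (s + 8) is a factor.
Dividing out leaves s^2 + 8s + 52 = 0.
The quadratic formula then gives s = -4 ± 6j.

s = -4 + 6j, -4 - 6j, -8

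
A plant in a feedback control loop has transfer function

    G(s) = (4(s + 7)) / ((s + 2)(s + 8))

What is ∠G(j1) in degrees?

At s = j1: numerator = 28 + j4, denominator = 15 + j10.
∠G = ∠num − ∠den = 8.1301° − (33.690°) = -25.56°.

∠G(j1) ≈ -25.56°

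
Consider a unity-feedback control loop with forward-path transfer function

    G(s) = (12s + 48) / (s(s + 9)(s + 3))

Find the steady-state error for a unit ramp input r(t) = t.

G(s) has one pole at the origin.
This is a Type 1 system. Kv = lim_{s→0} s·G(s) = 48/27 = 16/9.
e_ss = 1/Kv = 1/(16/9) = 9/16 ≈ 0.5625.

e_ss = 0.5625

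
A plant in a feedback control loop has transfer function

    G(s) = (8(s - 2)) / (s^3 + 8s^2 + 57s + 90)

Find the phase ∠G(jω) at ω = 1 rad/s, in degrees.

At s = j1: numerator = -16 + j8, denominator = 82 + j56.
∠G = ∠num − ∠den = 153.43° − (34.330°) = 119.1°.

∠G(j1) ≈ 119.1°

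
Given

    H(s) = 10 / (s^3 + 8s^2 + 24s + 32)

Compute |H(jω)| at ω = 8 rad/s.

|H(j8)| ≈ 0.01733

Substitute s = j8: numerator = 10, denominator = -480 - j320.
|H(j8)| = |10| / |-480 - j320| = 10 / 576.89 ≈ 0.01733.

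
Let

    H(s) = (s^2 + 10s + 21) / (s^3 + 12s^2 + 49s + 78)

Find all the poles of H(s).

s = -3 ± 2j, -6

The poles are the roots of the denominator s^3 + 12s^2 + 49s + 78 = 0.
Trying s = -6: the polynomial evaluates to 0, so (s + 6) is a factor.
Dividing out leaves s^2 + 6s + 13 = 0.
The quadratic formula then gives s = -3 ± 2j.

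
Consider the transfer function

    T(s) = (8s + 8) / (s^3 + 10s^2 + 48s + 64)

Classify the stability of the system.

stable

The denominator s^3 + 10s^2 + 48s + 64 factors as (s^2 + 8s + 32)(s + 2), giving poles at s = -4 ± 4j, -2.
Since all poles lie strictly in the left half-plane, the system is stable.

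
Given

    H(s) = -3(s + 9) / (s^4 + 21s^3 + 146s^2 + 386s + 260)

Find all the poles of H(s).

s = -10, -5 ± j, -1

The poles are the roots of the denominator s^4 + 21s^3 + 146s^2 + 386s + 260 = 0.
Trying s = -10: the polynomial evaluates to 0, so (s + 10) is a factor.
Dividing out leaves s^3 + 11s^2 + 36s + 26 = 0.
This factors further as (s^2 + 10s + 26)(s + 1) = 0.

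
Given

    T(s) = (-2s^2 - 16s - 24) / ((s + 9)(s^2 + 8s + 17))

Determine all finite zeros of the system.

Set the numerator to zero: -2s^2 - 16s - 24 = 0, i.e. -2·(s^2 + 8s + 12) = 0.
Factoring: (s + 2)(s + 6) = 0.

s = -2, -6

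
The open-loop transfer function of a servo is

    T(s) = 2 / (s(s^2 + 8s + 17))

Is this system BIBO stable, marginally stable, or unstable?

marginally stable

The poles can be read from the denominator factors: s = 0, -4 ± j.
Since the simple pole(s) at s = 0 lie on the jω-axis with none in the right half-plane, the system is marginally stable.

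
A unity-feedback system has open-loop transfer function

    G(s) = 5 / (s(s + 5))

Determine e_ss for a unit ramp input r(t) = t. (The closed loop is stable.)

e_ss = 1

G(s) has one pole at the origin.
This is a Type 1 system. Kv = lim_{s→0} s·G(s) = 5/5 = 1.
e_ss = 1/Kv = 1/(1) = 1.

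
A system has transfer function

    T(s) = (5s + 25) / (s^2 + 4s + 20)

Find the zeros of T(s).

Set the numerator to zero: 5s + 25 = 0, i.e. 5·(s + 5) = 0.
So s = -5.

s = -5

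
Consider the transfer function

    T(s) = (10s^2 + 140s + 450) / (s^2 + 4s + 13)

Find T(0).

Set s = 0: T(0) = (450) / (13) = 450/13.

T(0) = 450/13 ≈ 34.62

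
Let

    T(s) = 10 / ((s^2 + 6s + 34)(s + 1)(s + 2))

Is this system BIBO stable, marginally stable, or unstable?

stable

The poles can be read from the denominator factors: s = -3 ± 5j, -1, -2.
Since all poles lie strictly in the left half-plane, the system is stable.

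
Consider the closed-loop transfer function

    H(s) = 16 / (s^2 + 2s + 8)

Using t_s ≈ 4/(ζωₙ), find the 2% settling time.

Comparing s^2 + 2s + 8 to s^2 + 2ζωₙs + ωₙ²: ωₙ = √8 ≈ 2.828 rad/s and ζ = 2/(2·√8) ≈ 0.3536.
ζωₙ = 2/2 = 1, so t_s ≈ 4/(ζωₙ) = 4/1 = 4 s.

t_s ≈ 4 s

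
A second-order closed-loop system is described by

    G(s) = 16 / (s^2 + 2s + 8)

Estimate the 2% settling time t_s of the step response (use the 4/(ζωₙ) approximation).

Comparing s^2 + 2s + 8 to s^2 + 2ζωₙs + ωₙ²: ωₙ = √8 ≈ 2.828 rad/s and ζ = 2/(2·√8) ≈ 0.3536.
ζωₙ = 2/2 = 1, so t_s ≈ 4/(ζωₙ) = 4/1 = 4 s.

t_s ≈ 4 s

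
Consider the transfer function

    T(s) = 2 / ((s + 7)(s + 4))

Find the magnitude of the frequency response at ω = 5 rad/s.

|T(j5)| ≈ 0.03631

Substitute s = j5: numerator = 2, denominator = 3 + j55.
|T(j5)| = |2| / |3 + j55| = 2 / 55.082 ≈ 0.03631.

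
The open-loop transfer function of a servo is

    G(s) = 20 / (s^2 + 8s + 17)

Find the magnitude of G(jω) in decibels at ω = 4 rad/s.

Substitute s = j4: numerator = 20, denominator = 1 + j32.
|G(j4)| = |20| / |1 + j32| = 20 / 32.016 ≈ 0.6247.
In decibels: 20·log₁₀(0.6247) ≈ -4.09 dB.

|G(j4)|_dB ≈ -4.09 dB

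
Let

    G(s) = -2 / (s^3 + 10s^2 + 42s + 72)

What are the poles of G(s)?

The poles are the roots of the denominator s^3 + 10s^2 + 42s + 72 = 0.
Trying s = -4: the polynomial evaluates to 0, so (s + 4) is a factor.
Dividing out leaves s^2 + 6s + 18 = 0.
The quadratic formula then gives s = -3 ± 3j.

s = -3 ± 3j, -4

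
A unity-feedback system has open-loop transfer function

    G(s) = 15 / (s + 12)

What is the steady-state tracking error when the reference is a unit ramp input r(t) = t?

G(s) has no poles at the origin.
This is a Type 0 system; Kv = lim_{s→0} s·G(s) = 0, so the steady-state error for a ramp input is infinite.

e_ss = ∞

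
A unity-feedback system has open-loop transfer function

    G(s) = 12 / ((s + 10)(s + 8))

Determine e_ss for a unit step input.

G(s) has no poles at the origin.
This is a Type 0 system. Kp = lim_{s→0} G(s) = 12/80 = 3/20.
e_ss = 1/(1 + Kp) = 1/(1 + 3/20) = 20/23 ≈ 0.8696.

e_ss = 0.8696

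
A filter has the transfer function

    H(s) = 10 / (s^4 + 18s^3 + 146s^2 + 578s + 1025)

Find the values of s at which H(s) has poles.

The poles are the roots of the denominator s^4 + 18s^3 + 146s^2 + 578s + 1025 = 0.
No real roots exist; factor into two real quadratics: (s^2 + 10s + 41)(s^2 + 8s + 25) = 0.
Each quadratic gives a conjugate pair via the quadratic formula.

s = -5 + 4j, -5 - 4j, -4 + 3j, -4 - 3j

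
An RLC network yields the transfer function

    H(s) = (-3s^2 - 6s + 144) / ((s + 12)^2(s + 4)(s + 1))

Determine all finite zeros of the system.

s = 6, -8

Set the numerator to zero: -3s^2 - 6s + 144 = 0, i.e. -3·(s^2 + 2s - 48) = 0.
Factoring: (s - 6)(s + 8) = 0.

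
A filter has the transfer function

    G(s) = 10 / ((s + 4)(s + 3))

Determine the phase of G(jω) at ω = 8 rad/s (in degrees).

At s = j8: numerator = 10, denominator = -52 + j56.
∠G = ∠num − ∠den = 0° − (132.88°) = -132.9°.

∠G(j8) ≈ -132.9°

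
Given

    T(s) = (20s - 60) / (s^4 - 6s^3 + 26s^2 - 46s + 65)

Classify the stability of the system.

The denominator s^4 - 6s^3 + 26s^2 - 46s + 65 factors as (s^2 - 4s + 13)(s^2 - 2s + 5), giving poles at s = 2 + 3j, 2 - 3j, 1 + 2j, 1 - 2j.
Since the pole(s) at s = 2 + 3j, 2 - 3j, 1 + 2j, 1 - 2j lie in the right half-plane, the system is unstable.

unstable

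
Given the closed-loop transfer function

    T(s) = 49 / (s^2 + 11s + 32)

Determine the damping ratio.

Compare the denominator to the standard form s^2 + 2ζωₙs + ωₙ².
ωₙ² = 32, so ωₙ = √32 ≈ 5.657 rad/s.
2ζωₙ = 11, so ζ = 11/(2·√32) ≈ 0.9723.

ζ ≈ 0.9723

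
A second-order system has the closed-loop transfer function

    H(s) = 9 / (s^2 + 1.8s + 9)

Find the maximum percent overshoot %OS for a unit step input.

%OS ≈ 37.2%

Comparing s^2 + 1.8s + 9 to s^2 + 2ζωₙs + ωₙ²: ωₙ = 3 rad/s and ζ = 1.8/(2·3) = 0.3.
%OS = 100·exp(−πζ/√(1−ζ²)) = 100·exp(−π·0.3/√(1−0.3²)) ≈ 37.2%.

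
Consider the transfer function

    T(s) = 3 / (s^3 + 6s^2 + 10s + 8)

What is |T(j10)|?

|T(j10)| ≈ 0.002785

Substitute s = j10: numerator = 3, denominator = -592 - j900.
|T(j10)| = |3| / |-592 - j900| = 3 / 1077.2 ≈ 0.002785.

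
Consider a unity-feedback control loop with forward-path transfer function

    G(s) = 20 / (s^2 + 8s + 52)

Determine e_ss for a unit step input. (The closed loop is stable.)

e_ss = 0.7222

G(s) has no poles at the origin.
This is a Type 0 system. Kp = lim_{s→0} G(s) = 20/52 = 5/13.
e_ss = 1/(1 + Kp) = 1/(1 + 5/13) = 13/18 ≈ 0.7222.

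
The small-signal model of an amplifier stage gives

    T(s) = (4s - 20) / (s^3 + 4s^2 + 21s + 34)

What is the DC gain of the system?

Set s = 0: T(0) = (-20) / (34) = -10/17.

T(0) = -10/17 ≈ -0.5882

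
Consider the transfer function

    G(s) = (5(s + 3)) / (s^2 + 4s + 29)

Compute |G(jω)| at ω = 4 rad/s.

|G(j4)| ≈ 1.213

Substitute s = j4: numerator = 15 + j20, denominator = 13 + j16.
|G(j4)| = |15 + j20| / |13 + j16| = 25 / 20.616 ≈ 1.213.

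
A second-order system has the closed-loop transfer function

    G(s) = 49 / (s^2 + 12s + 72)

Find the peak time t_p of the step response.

Comparing s^2 + 12s + 72 to s^2 + 2ζωₙs + ωₙ²: ωₙ = √72 ≈ 8.485 rad/s and ζ = 12/(2·√72) ≈ 0.7071.
ζωₙ = 12/2 = 6, so ω_d = ωₙ√(1−ζ²) = √(ωₙ² − (ζωₙ)²) = √(72 − 6²) = √36 = 6 rad/s.
t_p = π/ω_d = π/6 ≈ 0.5236 s.

t_p ≈ 0.5236 s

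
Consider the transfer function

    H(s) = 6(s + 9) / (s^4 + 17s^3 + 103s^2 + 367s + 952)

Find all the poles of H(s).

The poles are the roots of the denominator s^4 + 17s^3 + 103s^2 + 367s + 952 = 0.
Trying s = -7: the polynomial evaluates to 0, so (s + 7) is a factor.
Dividing out leaves s^3 + 10s^2 + 33s + 136 = 0.
This factors further as (s^2 + 2s + 17)(s + 8) = 0.

s = -1 + 4j, -1 - 4j, -7, -8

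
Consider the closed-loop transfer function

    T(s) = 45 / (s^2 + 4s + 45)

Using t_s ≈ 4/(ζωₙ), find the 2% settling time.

Comparing s^2 + 4s + 45 to s^2 + 2ζωₙs + ωₙ²: ωₙ = √45 ≈ 6.708 rad/s and ζ = 4/(2·√45) ≈ 0.2981.
ζωₙ = 4/2 = 2, so t_s ≈ 4/(ζωₙ) = 4/2 = 2 s.

t_s ≈ 2 s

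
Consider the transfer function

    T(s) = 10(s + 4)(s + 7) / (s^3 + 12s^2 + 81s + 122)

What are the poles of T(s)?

s = -2, -5 ± 6j

The poles are the roots of the denominator s^3 + 12s^2 + 81s + 122 = 0.
Trying s = -2: the polynomial evaluates to 0, so (s + 2) is a factor.
Dividing out leaves s^2 + 10s + 61 = 0.
The quadratic formula then gives s = -5 ± 6j.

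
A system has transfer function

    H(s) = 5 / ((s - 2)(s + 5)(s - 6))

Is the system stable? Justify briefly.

unstable

The poles can be read from the denominator factors: s = 2, -5, 6.
Since the pole(s) at s = 2, 6 lie in the right half-plane, the system is unstable.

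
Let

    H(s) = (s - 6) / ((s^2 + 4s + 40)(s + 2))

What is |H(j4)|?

Substitute s = j4: numerator = -6 + j4, denominator = -16 + j128.
|H(j4)| = |-6 + j4| / |-16 + j128| = 7.2111 / 129.00 ≈ 0.05590.

|H(j4)| ≈ 0.05590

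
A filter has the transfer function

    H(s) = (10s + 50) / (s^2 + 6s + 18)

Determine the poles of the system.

The poles are the roots of the denominator s^2 + 6s + 18 = 0.
Using the quadratic formula: s = (-6 ± √(-36))/2 = -3 ± 3j.

s = -3 ± 3j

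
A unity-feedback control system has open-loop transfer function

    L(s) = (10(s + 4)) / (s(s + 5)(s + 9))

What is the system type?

Type 1

The denominator has 1 factor of s at the origin (free integrator), so this is a Type 1 system.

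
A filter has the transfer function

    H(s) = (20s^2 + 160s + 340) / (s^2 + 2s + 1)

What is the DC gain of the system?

H(0) = 340

Set s = 0: H(0) = (340) / (1) = 340.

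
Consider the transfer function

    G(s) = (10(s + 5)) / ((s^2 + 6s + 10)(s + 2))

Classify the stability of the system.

stable

The poles can be read from the denominator factors: s = -3 + j, -3 - j, -2.
Since all poles lie strictly in the left half-plane, the system is stable.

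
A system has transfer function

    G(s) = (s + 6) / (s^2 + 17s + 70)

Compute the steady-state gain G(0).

G(0) = 3/35 ≈ 0.08571

Set s = 0: G(0) = (6) / (70) = 3/35.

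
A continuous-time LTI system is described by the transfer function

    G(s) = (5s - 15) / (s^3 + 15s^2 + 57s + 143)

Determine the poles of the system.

The poles are the roots of the denominator s^3 + 15s^2 + 57s + 143 = 0.
Trying s = -11: the polynomial evaluates to 0, so (s + 11) is a factor.
Dividing out leaves s^2 + 4s + 13 = 0.
The quadratic formula then gives s = -2 ± 3j.

s = -2 ± 3j, -11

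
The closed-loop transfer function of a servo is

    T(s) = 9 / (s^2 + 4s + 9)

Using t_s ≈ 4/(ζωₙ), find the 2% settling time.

Comparing s^2 + 4s + 9 to s^2 + 2ζωₙs + ωₙ²: ωₙ = 3 rad/s and ζ = 4/(2·3) ≈ 0.6667.
ζωₙ = 4/2 = 2, so t_s ≈ 4/(ζωₙ) = 4/2 = 2 s.

t_s ≈ 2 s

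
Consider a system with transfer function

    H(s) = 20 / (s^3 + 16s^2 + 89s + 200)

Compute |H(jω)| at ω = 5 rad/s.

Substitute s = j5: numerator = 20, denominator = -200 + j320.
|H(j5)| = |20| / |-200 + j320| = 20 / 377.36 ≈ 0.05300.

|H(j5)| ≈ 0.05300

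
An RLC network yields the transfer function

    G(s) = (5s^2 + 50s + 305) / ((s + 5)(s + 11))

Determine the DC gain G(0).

Set s = 0: G(0) = (305) / (55) = 61/11.

G(0) = 61/11 ≈ 5.545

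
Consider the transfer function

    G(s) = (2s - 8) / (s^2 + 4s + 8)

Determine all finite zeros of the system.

s = 4

Set the numerator to zero: 2s - 8 = 0, i.e. 2·(s - 4) = 0.
So s = 4.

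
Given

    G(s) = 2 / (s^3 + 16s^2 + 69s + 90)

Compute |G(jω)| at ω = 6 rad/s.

|G(j6)| ≈ 0.003811

Substitute s = j6: numerator = 2, denominator = -486 + j198.
|G(j6)| = |2| / |-486 + j198| = 2 / 524.79 ≈ 0.003811.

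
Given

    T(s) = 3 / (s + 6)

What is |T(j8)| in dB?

Substitute s = j8: numerator = 3, denominator = 6 + j8.
|T(j8)| = |3| / |6 + j8| = 3 / 10 = 0.3000.
In decibels: 20·log₁₀(0.3000) ≈ -10.5 dB.

|T(j8)|_dB ≈ -10.5 dB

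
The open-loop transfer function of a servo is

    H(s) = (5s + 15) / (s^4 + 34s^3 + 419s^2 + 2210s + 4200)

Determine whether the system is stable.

The denominator s^4 + 34s^3 + 419s^2 + 2210s + 4200 factors as (s + 5)(s + 12)(s + 7)(s + 10), giving poles at s = -5, -12, -7, -10.
Since all poles lie strictly in the left half-plane, the system is stable.

stable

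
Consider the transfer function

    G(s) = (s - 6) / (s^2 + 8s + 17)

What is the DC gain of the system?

At s = 0 each factor (s + a) contributes a and each (s^2 + bs + c) contributes c.
G(0) = 1·(-6) / ((17)) = -6/17 = -6/17.

G(0) = -6/17 ≈ -0.3529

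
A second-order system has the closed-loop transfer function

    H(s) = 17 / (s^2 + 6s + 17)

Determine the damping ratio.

ζ ≈ 0.7276

Compare the denominator to the standard form s^2 + 2ζωₙs + ωₙ².
ωₙ² = 17, so ωₙ = √17 ≈ 4.123 rad/s.
2ζωₙ = 6, so ζ = 6/(2·√17) ≈ 0.7276.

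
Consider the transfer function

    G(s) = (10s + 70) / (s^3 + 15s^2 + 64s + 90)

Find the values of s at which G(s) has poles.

s = -3 ± j, -9

The poles are the roots of the denominator s^3 + 15s^2 + 64s + 90 = 0.
Trying s = -9: the polynomial evaluates to 0, so (s + 9) is a factor.
Dividing out leaves s^2 + 6s + 10 = 0.
The quadratic formula then gives s = -3 ± 1j.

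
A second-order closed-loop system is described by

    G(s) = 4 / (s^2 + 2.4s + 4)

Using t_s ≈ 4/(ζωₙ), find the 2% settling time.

Comparing s^2 + 2.4s + 4 to s^2 + 2ζωₙs + ωₙ²: ωₙ = 2 rad/s and ζ = 2.4/(2·2) = 0.6.
ζωₙ = 2.4/2 = 1.2, so t_s ≈ 4/(ζωₙ) = 4/1.2 ≈ 3.333 s.

t_s ≈ 3.333 s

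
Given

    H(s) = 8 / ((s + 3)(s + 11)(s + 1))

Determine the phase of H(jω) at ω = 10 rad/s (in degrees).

At s = j10: numerator = 8, denominator = -1467 - j530.
∠H = ∠num − ∠den = 0° − (-160.14°) = 160.1°.

∠H(j10) ≈ 160.1°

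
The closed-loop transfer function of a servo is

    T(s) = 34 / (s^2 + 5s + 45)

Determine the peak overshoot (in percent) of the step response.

Comparing s^2 + 5s + 45 to s^2 + 2ζωₙs + ωₙ²: ωₙ = √45 ≈ 6.708 rad/s and ζ = 5/(2·√45) ≈ 0.3727.
%OS = 100·exp(−πζ/√(1−ζ²)) = 100·exp(−π·0.3727/√(1−0.3727²)) ≈ 28.3%.

%OS ≈ 28.3%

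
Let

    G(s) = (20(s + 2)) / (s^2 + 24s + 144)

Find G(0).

G(0) = 5/18 ≈ 0.2778

Set s = 0: G(0) = (40) / (144) = 5/18.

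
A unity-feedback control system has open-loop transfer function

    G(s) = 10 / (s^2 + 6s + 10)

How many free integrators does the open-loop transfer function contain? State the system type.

Type 0

The denominator has no factor of s at the origin — no free integrator — so this is a Type 0 system.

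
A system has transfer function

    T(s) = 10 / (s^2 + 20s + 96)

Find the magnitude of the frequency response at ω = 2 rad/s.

|T(j2)| ≈ 0.09968

Substitute s = j2: numerator = 10, denominator = 92 + j40.
|T(j2)| = |10| / |92 + j40| = 10 / 100.32 ≈ 0.09968.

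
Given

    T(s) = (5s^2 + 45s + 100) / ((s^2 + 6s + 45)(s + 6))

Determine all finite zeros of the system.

Set the numerator to zero: 5s^2 + 45s + 100 = 0, i.e. 5·(s^2 + 9s + 20) = 0.
Factoring: (s + 4)(s + 5) = 0.

s = -4, -5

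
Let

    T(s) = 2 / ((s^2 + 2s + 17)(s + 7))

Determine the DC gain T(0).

At s = 0 each factor (s + a) contributes a and each (s^2 + bs + c) contributes c.
T(0) = 2·1 / ((17) · (7)) = 2/119 = 2/119.

T(0) = 2/119 ≈ 0.01681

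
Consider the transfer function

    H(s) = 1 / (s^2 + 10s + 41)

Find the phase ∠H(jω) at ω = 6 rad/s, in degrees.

At s = j6: numerator = 1, denominator = 5 + j60.
∠H = ∠num − ∠den = 0° − (85.236°) = -85.24°.

∠H(j6) ≈ -85.24°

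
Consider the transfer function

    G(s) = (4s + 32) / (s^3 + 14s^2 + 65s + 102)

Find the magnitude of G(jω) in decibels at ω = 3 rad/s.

Substitute s = j3: numerator = 32 + j12, denominator = -24 + j168.
|G(j3)| = |32 + j12| / |-24 + j168| = 34.176 / 169.71 ≈ 0.2014.
In decibels: 20·log₁₀(0.2014) ≈ -13.9 dB.

|G(j3)|_dB ≈ -13.9 dB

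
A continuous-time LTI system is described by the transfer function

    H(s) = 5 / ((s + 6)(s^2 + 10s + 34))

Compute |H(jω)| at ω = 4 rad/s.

Substitute s = j4: numerator = 5, denominator = -52 + j312.
|H(j4)| = |5| / |-52 + j312| = 5 / 316.30 ≈ 0.01581.

|H(j4)| ≈ 0.01581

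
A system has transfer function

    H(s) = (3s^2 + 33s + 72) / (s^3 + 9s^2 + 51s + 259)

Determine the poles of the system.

The poles are the roots of the denominator s^3 + 9s^2 + 51s + 259 = 0.
Trying s = -7: the polynomial evaluates to 0, so (s + 7) is a factor.
Dividing out leaves s^2 + 2s + 37 = 0.
The quadratic formula then gives s = -1 ± 6j.

s = -1 ± 6j, -7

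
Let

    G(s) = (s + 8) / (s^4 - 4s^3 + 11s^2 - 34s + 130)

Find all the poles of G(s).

The poles are the roots of the denominator s^4 - 4s^3 + 11s^2 - 34s + 130 = 0.
No real roots exist; factor into two real quadratics: (s^2 - 6s + 13)(s^2 + 2s + 10) = 0.
Each quadratic gives a conjugate pair via the quadratic formula.

s = 3 ± 2j, -1 ± 3j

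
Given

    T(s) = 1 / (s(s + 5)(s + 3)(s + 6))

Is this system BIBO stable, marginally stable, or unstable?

marginally stable

The poles can be read from the denominator factors: s = 0, -5, -3, -6.
Since the simple pole(s) at s = 0 lie on the jω-axis with none in the right half-plane, the system is marginally stable.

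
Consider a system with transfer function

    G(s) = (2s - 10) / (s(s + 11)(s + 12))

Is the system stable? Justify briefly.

marginally stable

The poles can be read from the denominator factors: s = 0, -11, -12.
Since the simple pole(s) at s = 0 lie on the jω-axis with none in the right half-plane, the system is marginally stable.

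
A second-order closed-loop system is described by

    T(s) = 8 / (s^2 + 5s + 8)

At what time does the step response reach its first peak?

Comparing s^2 + 5s + 8 to s^2 + 2ζωₙs + ωₙ²: ωₙ = √8 ≈ 2.828 rad/s and ζ = 5/(2·√8) ≈ 0.8839.
ζωₙ = 5/2 = 2.5, so ω_d = ωₙ√(1−ζ²) = √(ωₙ² − (ζωₙ)²) = √(8 − 2.5²) = √1.75 ≈ 1.323 rad/s.
t_p = π/ω_d = π/1.323 ≈ 2.375 s.

t_p ≈ 2.375 s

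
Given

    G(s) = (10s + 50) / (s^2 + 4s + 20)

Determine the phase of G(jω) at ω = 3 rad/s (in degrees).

At s = j3: numerator = 50 + j30, denominator = 11 + j12.
∠G = ∠num − ∠den = 30.964° − (47.490°) = -16.53°.

∠G(j3) ≈ -16.53°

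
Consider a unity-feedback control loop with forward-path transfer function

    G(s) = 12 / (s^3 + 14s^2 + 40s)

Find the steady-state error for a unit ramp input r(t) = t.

e_ss = 3.333

G(s) has one pole at the origin.
This is a Type 1 system. Kv = lim_{s→0} s·G(s) = 12/40 = 3/10.
e_ss = 1/Kv = 1/(3/10) = 10/3 ≈ 3.333.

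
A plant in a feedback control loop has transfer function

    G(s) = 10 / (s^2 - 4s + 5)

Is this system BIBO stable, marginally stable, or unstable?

The denominator s^2 - 4s + 5 factors as (s^2 - 4s + 5), giving poles at s = 2 ± j.
Since the pole(s) at s = 2 + j, 2 - j lie in the right half-plane, the system is unstable.

unstable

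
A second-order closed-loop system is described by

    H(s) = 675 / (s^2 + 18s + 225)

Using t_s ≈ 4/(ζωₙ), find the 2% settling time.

t_s ≈ 0.4444 s

Comparing s^2 + 18s + 225 to s^2 + 2ζωₙs + ωₙ²: ωₙ = 15 rad/s and ζ = 18/(2·15) = 0.6.
ζωₙ = 18/2 = 9, so t_s ≈ 4/(ζωₙ) = 4/9 ≈ 0.4444 s.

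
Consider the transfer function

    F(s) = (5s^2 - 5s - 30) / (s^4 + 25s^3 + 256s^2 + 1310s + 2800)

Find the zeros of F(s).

Set the numerator to zero: 5s^2 - 5s - 30 = 0, i.e. 5·(s^2 - s - 6) = 0.
Factoring: (s + 2)(s - 3) = 0.

s = -2, 3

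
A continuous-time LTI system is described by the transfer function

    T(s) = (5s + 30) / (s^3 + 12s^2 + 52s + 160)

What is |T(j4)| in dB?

|T(j4)|_dB ≈ -12.2 dB

Substitute s = j4: numerator = 30 + j20, denominator = -32 + j144.
|T(j4)| = |30 + j20| / |-32 + j144| = 36.056 / 147.51 ≈ 0.2444.
In decibels: 20·log₁₀(0.2444) ≈ -12.2 dB.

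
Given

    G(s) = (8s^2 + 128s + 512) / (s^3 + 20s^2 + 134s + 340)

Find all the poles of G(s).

s = -5 + 3j, -5 - 3j, -10

The poles are the roots of the denominator s^3 + 20s^2 + 134s + 340 = 0.
Trying s = -10: the polynomial evaluates to 0, so (s + 10) is a factor.
Dividing out leaves s^2 + 10s + 34 = 0.
The quadratic formula then gives s = -5 ± 3j.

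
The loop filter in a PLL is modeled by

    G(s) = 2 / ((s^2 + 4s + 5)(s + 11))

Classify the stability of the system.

The poles can be read from the denominator factors: s = -2 ± j, -11.
Since all poles lie strictly in the left half-plane, the system is stable.

stable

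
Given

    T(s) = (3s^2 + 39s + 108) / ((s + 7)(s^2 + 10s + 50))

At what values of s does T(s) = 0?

s = -9, -4

Set the numerator to zero: 3s^2 + 39s + 108 = 0, i.e. 3·(s^2 + 13s + 36) = 0.
Factoring: (s + 9)(s + 4) = 0.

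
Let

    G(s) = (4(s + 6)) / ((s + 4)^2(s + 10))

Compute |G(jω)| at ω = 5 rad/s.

Substitute s = j5: numerator = 24 + j20, denominator = -290 + j355.
|G(j5)| = |24 + j20| / |-290 + j355| = 31.241 / 458.39 ≈ 0.06815.

|G(j5)| ≈ 0.06815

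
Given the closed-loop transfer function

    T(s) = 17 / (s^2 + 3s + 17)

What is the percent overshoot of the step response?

Comparing s^2 + 3s + 17 to s^2 + 2ζωₙs + ωₙ²: ωₙ = √17 ≈ 4.123 rad/s and ζ = 3/(2·√17) ≈ 0.3638.
%OS = 100·exp(−πζ/√(1−ζ²)) = 100·exp(−π·0.3638/√(1−0.3638²)) ≈ 29.3%.

%OS ≈ 29.3%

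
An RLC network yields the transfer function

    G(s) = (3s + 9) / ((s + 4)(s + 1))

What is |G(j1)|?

Substitute s = j1: numerator = 9 + j3, denominator = 3 + j5.
|G(j1)| = |9 + j3| / |3 + j5| = 9.4868 / 5.8310 ≈ 1.627.

|G(j1)| ≈ 1.627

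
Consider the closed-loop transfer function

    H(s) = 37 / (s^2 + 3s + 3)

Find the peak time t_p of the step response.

t_p ≈ 3.628 s

Comparing s^2 + 3s + 3 to s^2 + 2ζωₙs + ωₙ²: ωₙ = √3 ≈ 1.732 rad/s and ζ = 3/(2·√3) ≈ 0.8660.
ζωₙ = 3/2 = 1.5, so ω_d = ωₙ√(1−ζ²) = √(ωₙ² − (ζωₙ)²) = √(3 − 1.5²) = √0.75 ≈ 0.8660 rad/s.
t_p = π/ω_d = π/0.8660 ≈ 3.628 s.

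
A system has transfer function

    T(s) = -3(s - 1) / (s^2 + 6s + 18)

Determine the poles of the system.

The poles are the roots of the denominator s^2 + 6s + 18 = 0.
Using the quadratic formula: s = (-6 ± √(-36))/2 = -3 ± 3j.

s = -3 + 3j, -3 - 3j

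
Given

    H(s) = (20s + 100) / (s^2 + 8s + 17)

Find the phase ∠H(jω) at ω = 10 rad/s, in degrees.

∠H(j10) ≈ -72.62°

At s = j10: numerator = 100 + j200, denominator = -83 + j80.
∠H = ∠num − ∠den = 63.435° − (136.05°) = -72.62°.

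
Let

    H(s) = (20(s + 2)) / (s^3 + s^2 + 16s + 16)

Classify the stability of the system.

The denominator s^3 + s^2 + 16s + 16 factors as (s^2 + 16)(s + 1), giving poles at s = 4j, -4j, -1.
Since the simple pole(s) at s = ±4j lie on the jω-axis with none in the right half-plane, the system is marginally stable.

marginally stable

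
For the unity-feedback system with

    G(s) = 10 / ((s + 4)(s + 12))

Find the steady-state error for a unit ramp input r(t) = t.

e_ss = ∞

G(s) has no poles at the origin.
This is a Type 0 system; Kv = lim_{s→0} s·G(s) = 0, so the steady-state error for a ramp input is infinite.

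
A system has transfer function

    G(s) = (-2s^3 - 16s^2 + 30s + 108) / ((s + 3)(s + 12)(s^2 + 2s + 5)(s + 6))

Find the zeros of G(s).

Set the numerator to zero: -2s^3 - 16s^2 + 30s + 108 = 0, i.e. -2·(s^3 + 8s^2 - 15s - 54) = 0.
Factoring: (s - 3)(s + 2)(s + 9) = 0.

s = 3, -2, -9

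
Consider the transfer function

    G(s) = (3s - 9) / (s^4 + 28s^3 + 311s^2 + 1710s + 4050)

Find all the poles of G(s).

s = -9, -5 ± 5j, -9

The poles are the roots of the denominator s^4 + 28s^3 + 311s^2 + 1710s + 4050 = 0.
Trying s = -9: the polynomial evaluates to 0, so (s + 9) is a factor.
Dividing out leaves s^3 + 19s^2 + 140s + 450 = 0.
This factors further as (s^2 + 10s + 50)(s + 9) = 0.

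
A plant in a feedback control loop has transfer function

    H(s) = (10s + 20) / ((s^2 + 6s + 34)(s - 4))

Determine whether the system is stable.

The poles can be read from the denominator factors: s = -3 + 5j, -3 - 5j, 4.
Since the pole(s) at s = 4 lie in the right half-plane, the system is unstable.

unstable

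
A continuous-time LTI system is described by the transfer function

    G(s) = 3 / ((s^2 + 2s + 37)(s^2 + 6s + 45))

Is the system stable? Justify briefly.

stable

The poles can be read from the denominator factors: s = -1 + 6j, -1 - 6j, -3 + 6j, -3 - 6j.
Since all poles lie strictly in the left half-plane, the system is stable.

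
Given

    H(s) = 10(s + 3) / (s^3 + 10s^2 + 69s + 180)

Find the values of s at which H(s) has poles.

s = -3 + 6j, -3 - 6j, -4

The poles are the roots of the denominator s^3 + 10s^2 + 69s + 180 = 0.
Trying s = -4: the polynomial evaluates to 0, so (s + 4) is a factor.
Dividing out leaves s^2 + 6s + 45 = 0.
The quadratic formula then gives s = -3 ± 6j.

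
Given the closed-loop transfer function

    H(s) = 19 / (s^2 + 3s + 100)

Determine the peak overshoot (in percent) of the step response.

%OS ≈ 62.1%

Comparing s^2 + 3s + 100 to s^2 + 2ζωₙs + ωₙ²: ωₙ = 10 rad/s and ζ = 3/(2·10) = 0.15.
%OS = 100·exp(−πζ/√(1−ζ²)) = 100·exp(−π·0.15/√(1−0.15²)) ≈ 62.1%.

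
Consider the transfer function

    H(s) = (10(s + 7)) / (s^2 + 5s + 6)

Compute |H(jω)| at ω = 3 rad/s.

Substitute s = j3: numerator = 70 + j30, denominator = -3 + j15.
|H(j3)| = |70 + j30| / |-3 + j15| = 76.158 / 15.297 ≈ 4.979.

|H(j3)| ≈ 4.979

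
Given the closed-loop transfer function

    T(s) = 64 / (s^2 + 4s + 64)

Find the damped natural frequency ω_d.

ω_d ≈ 7.746 rad/s

Comparing s^2 + 4s + 64 to s^2 + 2ζωₙs + ωₙ²: ωₙ = 8 rad/s and ζ = 4/(2·8) = 0.25.
ζωₙ = 4/2 = 2, so ω_d = ωₙ√(1−ζ²) = √(ωₙ² − (ζωₙ)²) = √(64 − 2²) = √60 ≈ 7.746 rad/s.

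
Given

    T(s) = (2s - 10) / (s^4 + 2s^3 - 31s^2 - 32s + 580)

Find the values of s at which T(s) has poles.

The poles are the roots of the denominator s^4 + 2s^3 - 31s^2 - 32s + 580 = 0.
No real roots exist; factor into two real quadratics: (s^2 - 8s + 20)(s^2 + 10s + 29) = 0.
Each quadratic gives a conjugate pair via the quadratic formula.

s = 4 + 2j, 4 - 2j, -5 + 2j, -5 - 2j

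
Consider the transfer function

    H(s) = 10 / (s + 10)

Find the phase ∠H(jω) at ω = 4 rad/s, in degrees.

∠H(j4) ≈ -21.80°

At s = j4: numerator = 10, denominator = 10 + j4.
∠H = ∠num − ∠den = 0° − (21.801°) = -21.80°.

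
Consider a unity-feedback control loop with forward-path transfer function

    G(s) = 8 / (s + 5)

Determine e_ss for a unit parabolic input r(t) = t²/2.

G(s) has no poles at the origin.
This is a Type 0 system; Ka = lim_{s→0} s^2·G(s) = 0, so the steady-state error for a parabola input is infinite.

e_ss = ∞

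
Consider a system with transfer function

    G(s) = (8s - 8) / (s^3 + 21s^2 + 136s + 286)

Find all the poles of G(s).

s = -11, -5 ± j

The poles are the roots of the denominator s^3 + 21s^2 + 136s + 286 = 0.
Trying s = -11: the polynomial evaluates to 0, so (s + 11) is a factor.
Dividing out leaves s^2 + 10s + 26 = 0.
The quadratic formula then gives s = -5 ± 1j.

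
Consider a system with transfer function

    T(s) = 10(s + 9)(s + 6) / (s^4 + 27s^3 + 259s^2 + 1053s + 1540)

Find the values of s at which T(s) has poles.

The poles are the roots of the denominator s^4 + 27s^3 + 259s^2 + 1053s + 1540 = 0.
Trying s = -7: the polynomial evaluates to 0, so (s + 7) is a factor.
Dividing out leaves s^3 + 20s^2 + 119s + 220 = 0.
This factors further as (s + 4)(s + 11)(s + 5) = 0.

s = -7, -4, -11, -5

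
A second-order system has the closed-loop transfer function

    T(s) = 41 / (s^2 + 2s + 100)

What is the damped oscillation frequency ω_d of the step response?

Comparing s^2 + 2s + 100 to s^2 + 2ζωₙs + ωₙ²: ωₙ = 10 rad/s and ζ = 2/(2·10) = 0.1.
ζωₙ = 2/2 = 1, so ω_d = ωₙ√(1−ζ²) = √(ωₙ² − (ζωₙ)²) = √(100 − 1²) = √99 ≈ 9.950 rad/s.

ω_d ≈ 9.950 rad/s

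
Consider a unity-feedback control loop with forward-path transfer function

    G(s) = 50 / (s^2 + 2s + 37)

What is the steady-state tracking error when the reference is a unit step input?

e_ss = 0.4253

G(s) has no poles at the origin.
This is a Type 0 system. Kp = lim_{s→0} G(s) = 50/37.
e_ss = 1/(1 + Kp) = 1/(1 + 50/37) = 37/87 ≈ 0.4253.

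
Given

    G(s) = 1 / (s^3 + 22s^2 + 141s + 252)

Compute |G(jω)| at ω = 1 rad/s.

|G(j1)| ≈ 0.003714

Substitute s = j1: numerator = 1, denominator = 230 + j140.
|G(j1)| = |1| / |230 + j140| = 1 / 269.26 ≈ 0.003714.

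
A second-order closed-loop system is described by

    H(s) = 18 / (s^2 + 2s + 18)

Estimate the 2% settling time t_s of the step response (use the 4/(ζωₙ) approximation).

Comparing s^2 + 2s + 18 to s^2 + 2ζωₙs + ωₙ²: ωₙ = √18 ≈ 4.243 rad/s and ζ = 2/(2·√18) ≈ 0.2357.
ζωₙ = 2/2 = 1, so t_s ≈ 4/(ζωₙ) = 4/1 = 4 s.

t_s ≈ 4 s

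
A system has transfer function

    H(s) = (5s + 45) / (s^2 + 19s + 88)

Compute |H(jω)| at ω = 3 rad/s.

Substitute s = j3: numerator = 45 + j15, denominator = 79 + j57.
|H(j3)| = |45 + j15| / |79 + j57| = 47.434 / 97.417 ≈ 0.4869.

|H(j3)| ≈ 0.4869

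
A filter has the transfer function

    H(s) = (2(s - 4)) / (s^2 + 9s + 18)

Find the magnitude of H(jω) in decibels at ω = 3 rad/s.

Substitute s = j3: numerator = -8 + j6, denominator = 9 + j27.
|H(j3)| = |-8 + j6| / |9 + j27| = 10 / 28.460 ≈ 0.3514.
In decibels: 20·log₁₀(0.3514) ≈ -9.08 dB.

|H(j3)|_dB ≈ -9.08 dB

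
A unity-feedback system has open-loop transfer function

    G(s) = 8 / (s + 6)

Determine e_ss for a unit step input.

G(s) has no poles at the origin.
This is a Type 0 system. Kp = lim_{s→0} G(s) = 8/6 = 4/3.
e_ss = 1/(1 + Kp) = 1/(1 + 4/3) = 3/7 ≈ 0.4286.

e_ss = 0.4286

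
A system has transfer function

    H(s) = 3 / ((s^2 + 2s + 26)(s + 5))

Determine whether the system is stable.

stable

The poles can be read from the denominator factors: s = -1 + 5j, -1 - 5j, -5.
Since all poles lie strictly in the left half-plane, the system is stable.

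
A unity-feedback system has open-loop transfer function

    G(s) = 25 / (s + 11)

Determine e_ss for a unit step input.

e_ss = 0.3056

G(s) has no poles at the origin.
This is a Type 0 system. Kp = lim_{s→0} G(s) = 25/11.
e_ss = 1/(1 + Kp) = 1/(1 + 25/11) = 11/36 ≈ 0.3056.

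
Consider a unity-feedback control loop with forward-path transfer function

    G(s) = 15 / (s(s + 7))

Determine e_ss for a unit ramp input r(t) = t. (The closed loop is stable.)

e_ss = 0.4667

G(s) has one pole at the origin.
This is a Type 1 system. Kv = lim_{s→0} s·G(s) = 15/7.
e_ss = 1/Kv = 1/(15/7) = 7/15 ≈ 0.4667.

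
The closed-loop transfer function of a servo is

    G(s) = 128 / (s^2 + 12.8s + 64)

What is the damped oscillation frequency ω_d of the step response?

ω_d = 4.800 rad/s

Comparing s^2 + 12.8s + 64 to s^2 + 2ζωₙs + ωₙ²: ωₙ = 8 rad/s and ζ = 12.8/(2·8) = 0.8.
ζωₙ = 12.8/2 = 6.4, so ω_d = ωₙ√(1−ζ²) = √(ωₙ² − (ζωₙ)²) = √(64 − 6.4²) = √23.04 = 4.800 rad/s.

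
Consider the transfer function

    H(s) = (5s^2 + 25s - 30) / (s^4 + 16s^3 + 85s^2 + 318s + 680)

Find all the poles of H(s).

s = -10, -4, -1 + 4j, -1 - 4j

The poles are the roots of the denominator s^4 + 16s^3 + 85s^2 + 318s + 680 = 0.
Trying s = -10: the polynomial evaluates to 0, so (s + 10) is a factor.
Dividing out leaves s^3 + 6s^2 + 25s + 68 = 0.
This factors further as (s + 4)(s^2 + 2s + 17) = 0.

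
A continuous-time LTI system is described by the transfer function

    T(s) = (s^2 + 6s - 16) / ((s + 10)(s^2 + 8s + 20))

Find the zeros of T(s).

Set the numerator to zero: s^2 + 6s - 16 = 0.
Factoring: (s + 8)(s - 2) = 0.

s = -8, 2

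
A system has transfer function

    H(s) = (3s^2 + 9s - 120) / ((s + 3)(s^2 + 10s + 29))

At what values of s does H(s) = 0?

s = 5, -8

Set the numerator to zero: 3s^2 + 9s - 120 = 0, i.e. 3·(s^2 + 3s - 40) = 0.
Factoring: (s - 5)(s + 8) = 0.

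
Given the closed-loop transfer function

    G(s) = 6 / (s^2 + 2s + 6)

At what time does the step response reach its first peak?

Comparing s^2 + 2s + 6 to s^2 + 2ζωₙs + ωₙ²: ωₙ = √6 ≈ 2.449 rad/s and ζ = 2/(2·√6) ≈ 0.4082.
ζωₙ = 2/2 = 1, so ω_d = ωₙ√(1−ζ²) = √(ωₙ² − (ζωₙ)²) = √(6 − 1²) = √5 ≈ 2.236 rad/s.
t_p = π/ω_d = π/2.236 ≈ 1.405 s.

t_p ≈ 1.405 s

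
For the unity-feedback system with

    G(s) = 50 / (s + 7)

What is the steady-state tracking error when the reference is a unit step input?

e_ss = 0.1228

G(s) has no poles at the origin.
This is a Type 0 system. Kp = lim_{s→0} G(s) = 50/7.
e_ss = 1/(1 + Kp) = 1/(1 + 50/7) = 7/57 ≈ 0.1228.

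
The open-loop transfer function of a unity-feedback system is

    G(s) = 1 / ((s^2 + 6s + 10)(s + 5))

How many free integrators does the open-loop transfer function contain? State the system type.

Type 0

The denominator has no factor of s at the origin — no free integrator — so this is a Type 0 system.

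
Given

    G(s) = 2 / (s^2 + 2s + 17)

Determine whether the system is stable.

The poles can be read from the denominator factors: s = -1 ± 4j.
Since all poles lie strictly in the left half-plane, the system is stable.

stable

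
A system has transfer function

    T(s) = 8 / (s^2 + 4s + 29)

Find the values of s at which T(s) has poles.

The poles are the roots of the denominator s^2 + 4s + 29 = 0.
Using the quadratic formula: s = (-4 ± √(-100))/2 = -2 ± 5j.

s = -2 + 5j, -2 - 5j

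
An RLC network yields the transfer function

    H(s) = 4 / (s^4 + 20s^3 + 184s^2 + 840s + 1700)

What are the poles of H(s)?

The poles are the roots of the denominator s^4 + 20s^3 + 184s^2 + 840s + 1700 = 0.
No real roots exist; factor into two real quadratics: (s^2 + 10s + 50)(s^2 + 10s + 34) = 0.
Each quadratic gives a conjugate pair via the quadratic formula.

s = -5 ± 5j, -5 ± 3j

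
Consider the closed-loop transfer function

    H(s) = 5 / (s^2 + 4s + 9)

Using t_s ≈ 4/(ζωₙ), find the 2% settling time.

t_s ≈ 2 s

Comparing s^2 + 4s + 9 to s^2 + 2ζωₙs + ωₙ²: ωₙ = 3 rad/s and ζ = 4/(2·3) ≈ 0.6667.
ζωₙ = 4/2 = 2, so t_s ≈ 4/(ζωₙ) = 4/2 = 2 s.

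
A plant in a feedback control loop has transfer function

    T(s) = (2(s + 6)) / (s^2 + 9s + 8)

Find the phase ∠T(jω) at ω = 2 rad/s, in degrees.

∠T(j2) ≈ -59.04°

At s = j2: numerator = 12 + j4, denominator = 4 + j18.
∠T = ∠num − ∠den = 18.435° − (77.471°) = -59.04°.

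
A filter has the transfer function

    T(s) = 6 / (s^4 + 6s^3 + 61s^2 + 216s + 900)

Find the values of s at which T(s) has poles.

s = 6j, -6j, -3 + 4j, -3 - 4j

The poles are the roots of the denominator s^4 + 6s^3 + 61s^2 + 216s + 900 = 0.
No real roots exist; factor into two real quadratics: (s^2 + 36)(s^2 + 6s + 25) = 0.
Each quadratic gives a conjugate pair via the quadratic formula.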